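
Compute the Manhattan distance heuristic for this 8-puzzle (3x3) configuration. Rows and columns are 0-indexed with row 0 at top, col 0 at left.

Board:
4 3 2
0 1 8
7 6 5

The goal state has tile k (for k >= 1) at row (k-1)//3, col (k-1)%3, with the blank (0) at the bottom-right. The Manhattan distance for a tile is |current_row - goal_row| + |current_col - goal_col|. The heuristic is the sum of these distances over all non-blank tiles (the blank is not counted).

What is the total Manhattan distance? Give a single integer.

Answer: 11

Derivation:
Tile 4: at (0,0), goal (1,0), distance |0-1|+|0-0| = 1
Tile 3: at (0,1), goal (0,2), distance |0-0|+|1-2| = 1
Tile 2: at (0,2), goal (0,1), distance |0-0|+|2-1| = 1
Tile 1: at (1,1), goal (0,0), distance |1-0|+|1-0| = 2
Tile 8: at (1,2), goal (2,1), distance |1-2|+|2-1| = 2
Tile 7: at (2,0), goal (2,0), distance |2-2|+|0-0| = 0
Tile 6: at (2,1), goal (1,2), distance |2-1|+|1-2| = 2
Tile 5: at (2,2), goal (1,1), distance |2-1|+|2-1| = 2
Sum: 1 + 1 + 1 + 2 + 2 + 0 + 2 + 2 = 11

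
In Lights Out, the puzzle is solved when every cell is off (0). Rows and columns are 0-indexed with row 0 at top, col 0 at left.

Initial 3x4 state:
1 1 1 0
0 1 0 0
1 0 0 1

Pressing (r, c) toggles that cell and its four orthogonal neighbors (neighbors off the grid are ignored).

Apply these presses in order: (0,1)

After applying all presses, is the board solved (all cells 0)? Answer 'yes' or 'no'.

After press 1 at (0,1):
0 0 0 0
0 0 0 0
1 0 0 1

Lights still on: 2

Answer: no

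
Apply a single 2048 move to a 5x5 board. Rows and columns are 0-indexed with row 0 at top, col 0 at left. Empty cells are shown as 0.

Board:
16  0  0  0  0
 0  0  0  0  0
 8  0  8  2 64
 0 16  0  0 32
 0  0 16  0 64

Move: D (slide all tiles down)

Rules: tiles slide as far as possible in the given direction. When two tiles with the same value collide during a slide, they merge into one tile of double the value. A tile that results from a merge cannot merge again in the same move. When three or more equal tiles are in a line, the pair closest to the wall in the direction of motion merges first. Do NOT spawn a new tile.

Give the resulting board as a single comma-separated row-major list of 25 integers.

Slide down:
col 0: [16, 0, 8, 0, 0] -> [0, 0, 0, 16, 8]
col 1: [0, 0, 0, 16, 0] -> [0, 0, 0, 0, 16]
col 2: [0, 0, 8, 0, 16] -> [0, 0, 0, 8, 16]
col 3: [0, 0, 2, 0, 0] -> [0, 0, 0, 0, 2]
col 4: [0, 0, 64, 32, 64] -> [0, 0, 64, 32, 64]

Answer: 0, 0, 0, 0, 0, 0, 0, 0, 0, 0, 0, 0, 0, 0, 64, 16, 0, 8, 0, 32, 8, 16, 16, 2, 64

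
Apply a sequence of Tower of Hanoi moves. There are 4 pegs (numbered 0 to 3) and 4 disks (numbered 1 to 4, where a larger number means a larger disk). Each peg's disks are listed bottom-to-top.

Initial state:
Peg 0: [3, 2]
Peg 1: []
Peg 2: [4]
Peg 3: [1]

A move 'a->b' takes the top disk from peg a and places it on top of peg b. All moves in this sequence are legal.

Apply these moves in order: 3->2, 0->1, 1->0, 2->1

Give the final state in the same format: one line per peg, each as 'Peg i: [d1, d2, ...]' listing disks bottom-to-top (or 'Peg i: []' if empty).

After move 1 (3->2):
Peg 0: [3, 2]
Peg 1: []
Peg 2: [4, 1]
Peg 3: []

After move 2 (0->1):
Peg 0: [3]
Peg 1: [2]
Peg 2: [4, 1]
Peg 3: []

After move 3 (1->0):
Peg 0: [3, 2]
Peg 1: []
Peg 2: [4, 1]
Peg 3: []

After move 4 (2->1):
Peg 0: [3, 2]
Peg 1: [1]
Peg 2: [4]
Peg 3: []

Answer: Peg 0: [3, 2]
Peg 1: [1]
Peg 2: [4]
Peg 3: []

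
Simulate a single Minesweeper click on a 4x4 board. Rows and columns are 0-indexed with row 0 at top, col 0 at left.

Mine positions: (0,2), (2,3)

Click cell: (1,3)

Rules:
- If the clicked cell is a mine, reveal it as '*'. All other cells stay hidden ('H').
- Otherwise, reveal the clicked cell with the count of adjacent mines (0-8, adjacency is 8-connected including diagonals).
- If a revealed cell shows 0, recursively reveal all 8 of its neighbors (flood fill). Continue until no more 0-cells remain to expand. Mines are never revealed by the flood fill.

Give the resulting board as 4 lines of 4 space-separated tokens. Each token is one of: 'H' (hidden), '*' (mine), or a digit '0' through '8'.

H H H H
H H H 2
H H H H
H H H H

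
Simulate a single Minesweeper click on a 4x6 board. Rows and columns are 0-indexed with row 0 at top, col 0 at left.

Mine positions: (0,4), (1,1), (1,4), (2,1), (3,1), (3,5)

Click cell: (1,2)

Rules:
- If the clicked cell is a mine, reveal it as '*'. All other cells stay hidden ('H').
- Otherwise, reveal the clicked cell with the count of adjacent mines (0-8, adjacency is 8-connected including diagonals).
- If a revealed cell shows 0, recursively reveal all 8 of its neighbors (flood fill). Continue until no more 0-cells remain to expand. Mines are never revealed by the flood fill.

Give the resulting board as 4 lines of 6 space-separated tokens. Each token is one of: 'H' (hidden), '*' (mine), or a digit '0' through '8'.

H H H H H H
H H 2 H H H
H H H H H H
H H H H H H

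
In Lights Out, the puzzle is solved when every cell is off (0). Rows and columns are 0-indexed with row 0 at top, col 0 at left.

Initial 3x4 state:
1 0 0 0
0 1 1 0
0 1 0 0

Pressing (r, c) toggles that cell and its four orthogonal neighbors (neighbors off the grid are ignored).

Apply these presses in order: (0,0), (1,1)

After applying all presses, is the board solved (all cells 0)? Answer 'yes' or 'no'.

Answer: yes

Derivation:
After press 1 at (0,0):
0 1 0 0
1 1 1 0
0 1 0 0

After press 2 at (1,1):
0 0 0 0
0 0 0 0
0 0 0 0

Lights still on: 0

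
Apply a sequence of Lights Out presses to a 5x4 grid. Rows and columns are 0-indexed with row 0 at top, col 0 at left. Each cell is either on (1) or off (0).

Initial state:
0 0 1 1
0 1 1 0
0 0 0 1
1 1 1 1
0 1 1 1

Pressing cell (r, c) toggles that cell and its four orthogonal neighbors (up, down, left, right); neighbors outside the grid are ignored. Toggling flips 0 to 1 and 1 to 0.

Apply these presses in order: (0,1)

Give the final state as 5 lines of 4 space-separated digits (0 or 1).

After press 1 at (0,1):
1 1 0 1
0 0 1 0
0 0 0 1
1 1 1 1
0 1 1 1

Answer: 1 1 0 1
0 0 1 0
0 0 0 1
1 1 1 1
0 1 1 1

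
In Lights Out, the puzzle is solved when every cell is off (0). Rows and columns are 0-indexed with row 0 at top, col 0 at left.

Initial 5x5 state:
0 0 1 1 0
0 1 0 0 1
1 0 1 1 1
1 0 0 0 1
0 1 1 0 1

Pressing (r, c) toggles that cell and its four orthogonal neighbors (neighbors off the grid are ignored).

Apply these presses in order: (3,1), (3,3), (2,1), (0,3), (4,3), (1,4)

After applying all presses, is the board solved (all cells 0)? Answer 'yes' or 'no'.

Answer: yes

Derivation:
After press 1 at (3,1):
0 0 1 1 0
0 1 0 0 1
1 1 1 1 1
0 1 1 0 1
0 0 1 0 1

After press 2 at (3,3):
0 0 1 1 0
0 1 0 0 1
1 1 1 0 1
0 1 0 1 0
0 0 1 1 1

After press 3 at (2,1):
0 0 1 1 0
0 0 0 0 1
0 0 0 0 1
0 0 0 1 0
0 0 1 1 1

After press 4 at (0,3):
0 0 0 0 1
0 0 0 1 1
0 0 0 0 1
0 0 0 1 0
0 0 1 1 1

After press 5 at (4,3):
0 0 0 0 1
0 0 0 1 1
0 0 0 0 1
0 0 0 0 0
0 0 0 0 0

After press 6 at (1,4):
0 0 0 0 0
0 0 0 0 0
0 0 0 0 0
0 0 0 0 0
0 0 0 0 0

Lights still on: 0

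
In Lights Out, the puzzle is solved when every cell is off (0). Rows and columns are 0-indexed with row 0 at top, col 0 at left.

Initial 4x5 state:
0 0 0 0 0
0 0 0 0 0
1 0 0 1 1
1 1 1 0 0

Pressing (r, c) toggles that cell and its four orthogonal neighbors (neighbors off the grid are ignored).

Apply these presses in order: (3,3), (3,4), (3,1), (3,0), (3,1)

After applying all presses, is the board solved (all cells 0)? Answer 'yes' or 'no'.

Answer: yes

Derivation:
After press 1 at (3,3):
0 0 0 0 0
0 0 0 0 0
1 0 0 0 1
1 1 0 1 1

After press 2 at (3,4):
0 0 0 0 0
0 0 0 0 0
1 0 0 0 0
1 1 0 0 0

After press 3 at (3,1):
0 0 0 0 0
0 0 0 0 0
1 1 0 0 0
0 0 1 0 0

After press 4 at (3,0):
0 0 0 0 0
0 0 0 0 0
0 1 0 0 0
1 1 1 0 0

After press 5 at (3,1):
0 0 0 0 0
0 0 0 0 0
0 0 0 0 0
0 0 0 0 0

Lights still on: 0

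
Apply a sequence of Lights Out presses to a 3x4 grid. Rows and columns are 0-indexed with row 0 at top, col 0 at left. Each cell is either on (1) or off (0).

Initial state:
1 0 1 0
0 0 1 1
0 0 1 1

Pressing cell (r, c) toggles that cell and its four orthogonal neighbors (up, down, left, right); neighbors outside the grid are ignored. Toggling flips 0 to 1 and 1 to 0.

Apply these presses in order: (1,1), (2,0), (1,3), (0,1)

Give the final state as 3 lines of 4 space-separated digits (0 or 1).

After press 1 at (1,1):
1 1 1 0
1 1 0 1
0 1 1 1

After press 2 at (2,0):
1 1 1 0
0 1 0 1
1 0 1 1

After press 3 at (1,3):
1 1 1 1
0 1 1 0
1 0 1 0

After press 4 at (0,1):
0 0 0 1
0 0 1 0
1 0 1 0

Answer: 0 0 0 1
0 0 1 0
1 0 1 0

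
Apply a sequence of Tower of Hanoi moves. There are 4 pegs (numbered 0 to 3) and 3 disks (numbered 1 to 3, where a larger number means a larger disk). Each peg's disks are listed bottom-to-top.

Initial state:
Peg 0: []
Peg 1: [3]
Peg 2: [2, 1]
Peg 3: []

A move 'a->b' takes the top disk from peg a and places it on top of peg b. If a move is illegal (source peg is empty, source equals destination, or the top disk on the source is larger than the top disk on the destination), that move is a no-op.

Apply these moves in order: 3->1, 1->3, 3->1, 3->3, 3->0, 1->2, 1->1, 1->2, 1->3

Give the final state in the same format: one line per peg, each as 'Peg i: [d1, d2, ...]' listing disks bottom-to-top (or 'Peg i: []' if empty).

Answer: Peg 0: []
Peg 1: []
Peg 2: [2, 1]
Peg 3: [3]

Derivation:
After move 1 (3->1):
Peg 0: []
Peg 1: [3]
Peg 2: [2, 1]
Peg 3: []

After move 2 (1->3):
Peg 0: []
Peg 1: []
Peg 2: [2, 1]
Peg 3: [3]

After move 3 (3->1):
Peg 0: []
Peg 1: [3]
Peg 2: [2, 1]
Peg 3: []

After move 4 (3->3):
Peg 0: []
Peg 1: [3]
Peg 2: [2, 1]
Peg 3: []

After move 5 (3->0):
Peg 0: []
Peg 1: [3]
Peg 2: [2, 1]
Peg 3: []

After move 6 (1->2):
Peg 0: []
Peg 1: [3]
Peg 2: [2, 1]
Peg 3: []

After move 7 (1->1):
Peg 0: []
Peg 1: [3]
Peg 2: [2, 1]
Peg 3: []

After move 8 (1->2):
Peg 0: []
Peg 1: [3]
Peg 2: [2, 1]
Peg 3: []

After move 9 (1->3):
Peg 0: []
Peg 1: []
Peg 2: [2, 1]
Peg 3: [3]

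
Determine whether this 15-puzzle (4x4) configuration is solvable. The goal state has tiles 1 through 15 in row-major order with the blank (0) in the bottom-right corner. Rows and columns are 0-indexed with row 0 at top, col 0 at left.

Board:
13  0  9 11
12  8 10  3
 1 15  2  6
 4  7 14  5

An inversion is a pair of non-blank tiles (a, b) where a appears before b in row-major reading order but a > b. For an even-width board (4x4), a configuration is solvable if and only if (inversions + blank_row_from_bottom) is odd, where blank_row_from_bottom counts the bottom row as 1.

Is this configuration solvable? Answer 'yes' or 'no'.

Inversions: 64
Blank is in row 0 (0-indexed from top), which is row 4 counting from the bottom (bottom = 1).
64 + 4 = 68, which is even, so the puzzle is not solvable.

Answer: no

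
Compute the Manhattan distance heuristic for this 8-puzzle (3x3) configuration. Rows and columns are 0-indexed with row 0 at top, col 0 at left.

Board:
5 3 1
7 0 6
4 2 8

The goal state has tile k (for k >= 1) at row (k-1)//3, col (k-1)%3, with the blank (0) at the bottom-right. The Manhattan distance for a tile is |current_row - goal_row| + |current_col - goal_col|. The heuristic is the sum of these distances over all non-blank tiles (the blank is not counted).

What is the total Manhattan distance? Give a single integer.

Tile 5: at (0,0), goal (1,1), distance |0-1|+|0-1| = 2
Tile 3: at (0,1), goal (0,2), distance |0-0|+|1-2| = 1
Tile 1: at (0,2), goal (0,0), distance |0-0|+|2-0| = 2
Tile 7: at (1,0), goal (2,0), distance |1-2|+|0-0| = 1
Tile 6: at (1,2), goal (1,2), distance |1-1|+|2-2| = 0
Tile 4: at (2,0), goal (1,0), distance |2-1|+|0-0| = 1
Tile 2: at (2,1), goal (0,1), distance |2-0|+|1-1| = 2
Tile 8: at (2,2), goal (2,1), distance |2-2|+|2-1| = 1
Sum: 2 + 1 + 2 + 1 + 0 + 1 + 2 + 1 = 10

Answer: 10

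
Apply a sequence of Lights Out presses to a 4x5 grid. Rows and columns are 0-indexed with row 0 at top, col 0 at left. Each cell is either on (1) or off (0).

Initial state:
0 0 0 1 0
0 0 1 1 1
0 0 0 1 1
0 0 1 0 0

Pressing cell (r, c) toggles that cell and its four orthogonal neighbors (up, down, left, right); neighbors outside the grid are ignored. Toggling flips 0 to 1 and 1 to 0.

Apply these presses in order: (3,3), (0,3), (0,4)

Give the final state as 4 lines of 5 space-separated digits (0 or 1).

After press 1 at (3,3):
0 0 0 1 0
0 0 1 1 1
0 0 0 0 1
0 0 0 1 1

After press 2 at (0,3):
0 0 1 0 1
0 0 1 0 1
0 0 0 0 1
0 0 0 1 1

After press 3 at (0,4):
0 0 1 1 0
0 0 1 0 0
0 0 0 0 1
0 0 0 1 1

Answer: 0 0 1 1 0
0 0 1 0 0
0 0 0 0 1
0 0 0 1 1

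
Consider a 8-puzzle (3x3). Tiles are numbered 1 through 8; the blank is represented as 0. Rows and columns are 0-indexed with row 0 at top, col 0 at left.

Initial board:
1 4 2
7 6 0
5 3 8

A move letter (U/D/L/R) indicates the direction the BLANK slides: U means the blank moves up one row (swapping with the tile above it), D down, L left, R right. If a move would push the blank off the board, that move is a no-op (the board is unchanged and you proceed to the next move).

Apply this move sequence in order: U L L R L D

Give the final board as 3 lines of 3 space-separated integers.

After move 1 (U):
1 4 0
7 6 2
5 3 8

After move 2 (L):
1 0 4
7 6 2
5 3 8

After move 3 (L):
0 1 4
7 6 2
5 3 8

After move 4 (R):
1 0 4
7 6 2
5 3 8

After move 5 (L):
0 1 4
7 6 2
5 3 8

After move 6 (D):
7 1 4
0 6 2
5 3 8

Answer: 7 1 4
0 6 2
5 3 8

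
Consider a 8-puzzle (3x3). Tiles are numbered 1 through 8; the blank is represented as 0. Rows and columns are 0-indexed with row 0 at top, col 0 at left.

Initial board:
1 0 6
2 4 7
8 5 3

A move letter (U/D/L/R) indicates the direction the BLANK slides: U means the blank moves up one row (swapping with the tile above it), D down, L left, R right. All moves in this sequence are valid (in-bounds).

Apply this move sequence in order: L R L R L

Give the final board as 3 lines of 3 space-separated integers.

After move 1 (L):
0 1 6
2 4 7
8 5 3

After move 2 (R):
1 0 6
2 4 7
8 5 3

After move 3 (L):
0 1 6
2 4 7
8 5 3

After move 4 (R):
1 0 6
2 4 7
8 5 3

After move 5 (L):
0 1 6
2 4 7
8 5 3

Answer: 0 1 6
2 4 7
8 5 3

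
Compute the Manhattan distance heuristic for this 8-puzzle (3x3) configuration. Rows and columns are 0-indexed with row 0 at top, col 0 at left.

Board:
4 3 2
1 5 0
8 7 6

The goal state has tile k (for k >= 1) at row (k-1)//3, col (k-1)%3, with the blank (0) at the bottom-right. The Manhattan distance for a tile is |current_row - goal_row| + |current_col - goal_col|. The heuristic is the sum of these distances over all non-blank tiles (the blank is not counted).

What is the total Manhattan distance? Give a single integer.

Tile 4: (0,0)->(1,0) = 1
Tile 3: (0,1)->(0,2) = 1
Tile 2: (0,2)->(0,1) = 1
Tile 1: (1,0)->(0,0) = 1
Tile 5: (1,1)->(1,1) = 0
Tile 8: (2,0)->(2,1) = 1
Tile 7: (2,1)->(2,0) = 1
Tile 6: (2,2)->(1,2) = 1
Sum: 1 + 1 + 1 + 1 + 0 + 1 + 1 + 1 = 7

Answer: 7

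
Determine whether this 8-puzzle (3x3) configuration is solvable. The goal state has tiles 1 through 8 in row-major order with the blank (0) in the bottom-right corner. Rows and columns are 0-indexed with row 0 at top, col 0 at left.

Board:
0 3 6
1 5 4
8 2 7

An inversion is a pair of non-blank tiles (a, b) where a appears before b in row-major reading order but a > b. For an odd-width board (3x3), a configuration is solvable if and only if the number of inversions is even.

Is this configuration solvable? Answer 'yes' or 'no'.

Inversions (pairs i<j in row-major order where tile[i] > tile[j] > 0): 11
11 is odd, so the puzzle is not solvable.

Answer: no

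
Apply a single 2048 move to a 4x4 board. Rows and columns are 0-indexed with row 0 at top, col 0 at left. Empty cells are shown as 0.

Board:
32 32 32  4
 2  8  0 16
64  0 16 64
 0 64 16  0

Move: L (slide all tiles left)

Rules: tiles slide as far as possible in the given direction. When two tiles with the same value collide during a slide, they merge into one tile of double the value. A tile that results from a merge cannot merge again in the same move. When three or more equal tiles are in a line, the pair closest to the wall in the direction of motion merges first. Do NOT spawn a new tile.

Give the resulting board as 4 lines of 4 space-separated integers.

Slide left:
row 0: [32, 32, 32, 4] -> [64, 32, 4, 0]
row 1: [2, 8, 0, 16] -> [2, 8, 16, 0]
row 2: [64, 0, 16, 64] -> [64, 16, 64, 0]
row 3: [0, 64, 16, 0] -> [64, 16, 0, 0]

Answer: 64 32  4  0
 2  8 16  0
64 16 64  0
64 16  0  0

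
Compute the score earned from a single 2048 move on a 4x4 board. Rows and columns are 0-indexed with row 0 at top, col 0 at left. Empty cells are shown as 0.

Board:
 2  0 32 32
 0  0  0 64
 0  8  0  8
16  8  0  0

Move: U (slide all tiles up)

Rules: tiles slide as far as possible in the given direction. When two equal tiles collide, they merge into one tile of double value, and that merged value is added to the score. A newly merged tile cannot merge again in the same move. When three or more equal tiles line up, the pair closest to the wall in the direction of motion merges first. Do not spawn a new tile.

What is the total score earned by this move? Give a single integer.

Slide up:
col 0: [2, 0, 0, 16] -> [2, 16, 0, 0]  score +0 (running 0)
col 1: [0, 0, 8, 8] -> [16, 0, 0, 0]  score +16 (running 16)
col 2: [32, 0, 0, 0] -> [32, 0, 0, 0]  score +0 (running 16)
col 3: [32, 64, 8, 0] -> [32, 64, 8, 0]  score +0 (running 16)
Board after move:
 2 16 32 32
16  0  0 64
 0  0  0  8
 0  0  0  0

Answer: 16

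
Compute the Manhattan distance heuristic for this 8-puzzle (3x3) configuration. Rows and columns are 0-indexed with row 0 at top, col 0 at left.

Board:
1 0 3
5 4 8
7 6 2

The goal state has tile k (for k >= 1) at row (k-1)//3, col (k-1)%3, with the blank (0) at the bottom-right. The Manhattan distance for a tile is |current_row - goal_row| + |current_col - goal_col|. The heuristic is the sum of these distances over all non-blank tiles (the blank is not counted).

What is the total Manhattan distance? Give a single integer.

Answer: 9

Derivation:
Tile 1: (0,0)->(0,0) = 0
Tile 3: (0,2)->(0,2) = 0
Tile 5: (1,0)->(1,1) = 1
Tile 4: (1,1)->(1,0) = 1
Tile 8: (1,2)->(2,1) = 2
Tile 7: (2,0)->(2,0) = 0
Tile 6: (2,1)->(1,2) = 2
Tile 2: (2,2)->(0,1) = 3
Sum: 0 + 0 + 1 + 1 + 2 + 0 + 2 + 3 = 9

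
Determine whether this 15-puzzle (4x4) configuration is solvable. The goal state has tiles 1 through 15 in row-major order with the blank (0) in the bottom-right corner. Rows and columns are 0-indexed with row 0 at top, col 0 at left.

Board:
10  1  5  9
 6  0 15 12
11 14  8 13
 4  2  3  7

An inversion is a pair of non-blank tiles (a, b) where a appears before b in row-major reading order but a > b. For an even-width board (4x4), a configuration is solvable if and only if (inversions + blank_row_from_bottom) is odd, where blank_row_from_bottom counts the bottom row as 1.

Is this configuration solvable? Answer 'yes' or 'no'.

Answer: no

Derivation:
Inversions: 57
Blank is in row 1 (0-indexed from top), which is row 3 counting from the bottom (bottom = 1).
57 + 3 = 60, which is even, so the puzzle is not solvable.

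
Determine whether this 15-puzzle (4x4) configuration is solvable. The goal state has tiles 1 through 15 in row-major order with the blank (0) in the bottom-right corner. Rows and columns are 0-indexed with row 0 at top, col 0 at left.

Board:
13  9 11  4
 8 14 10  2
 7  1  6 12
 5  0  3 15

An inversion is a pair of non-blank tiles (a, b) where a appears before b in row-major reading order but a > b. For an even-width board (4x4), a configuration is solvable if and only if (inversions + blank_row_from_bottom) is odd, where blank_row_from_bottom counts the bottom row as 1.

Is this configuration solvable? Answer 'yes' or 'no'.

Answer: yes

Derivation:
Inversions: 62
Blank is in row 3 (0-indexed from top), which is row 1 counting from the bottom (bottom = 1).
62 + 1 = 63, which is odd, so the puzzle is solvable.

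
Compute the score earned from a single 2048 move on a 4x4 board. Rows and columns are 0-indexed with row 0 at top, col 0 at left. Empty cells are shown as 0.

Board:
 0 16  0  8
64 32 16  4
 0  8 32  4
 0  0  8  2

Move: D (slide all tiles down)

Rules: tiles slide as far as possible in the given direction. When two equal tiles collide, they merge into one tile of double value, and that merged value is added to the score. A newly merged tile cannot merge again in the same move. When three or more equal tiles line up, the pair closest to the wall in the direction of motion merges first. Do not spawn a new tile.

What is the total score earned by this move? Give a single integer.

Slide down:
col 0: [0, 64, 0, 0] -> [0, 0, 0, 64]  score +0 (running 0)
col 1: [16, 32, 8, 0] -> [0, 16, 32, 8]  score +0 (running 0)
col 2: [0, 16, 32, 8] -> [0, 16, 32, 8]  score +0 (running 0)
col 3: [8, 4, 4, 2] -> [0, 8, 8, 2]  score +8 (running 8)
Board after move:
 0  0  0  0
 0 16 16  8
 0 32 32  8
64  8  8  2

Answer: 8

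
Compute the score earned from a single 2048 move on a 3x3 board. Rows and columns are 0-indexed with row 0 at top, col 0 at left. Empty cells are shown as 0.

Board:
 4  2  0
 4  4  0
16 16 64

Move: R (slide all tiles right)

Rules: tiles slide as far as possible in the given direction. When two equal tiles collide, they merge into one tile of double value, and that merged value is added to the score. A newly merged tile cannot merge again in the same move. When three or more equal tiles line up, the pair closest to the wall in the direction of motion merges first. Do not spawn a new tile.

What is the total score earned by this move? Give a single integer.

Slide right:
row 0: [4, 2, 0] -> [0, 4, 2]  score +0 (running 0)
row 1: [4, 4, 0] -> [0, 0, 8]  score +8 (running 8)
row 2: [16, 16, 64] -> [0, 32, 64]  score +32 (running 40)
Board after move:
 0  4  2
 0  0  8
 0 32 64

Answer: 40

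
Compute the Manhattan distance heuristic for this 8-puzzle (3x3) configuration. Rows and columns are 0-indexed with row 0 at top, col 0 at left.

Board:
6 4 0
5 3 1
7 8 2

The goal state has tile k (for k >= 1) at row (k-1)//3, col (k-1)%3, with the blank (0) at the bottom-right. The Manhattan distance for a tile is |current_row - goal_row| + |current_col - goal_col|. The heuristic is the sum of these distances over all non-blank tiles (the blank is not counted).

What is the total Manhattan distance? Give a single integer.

Tile 6: (0,0)->(1,2) = 3
Tile 4: (0,1)->(1,0) = 2
Tile 5: (1,0)->(1,1) = 1
Tile 3: (1,1)->(0,2) = 2
Tile 1: (1,2)->(0,0) = 3
Tile 7: (2,0)->(2,0) = 0
Tile 8: (2,1)->(2,1) = 0
Tile 2: (2,2)->(0,1) = 3
Sum: 3 + 2 + 1 + 2 + 3 + 0 + 0 + 3 = 14

Answer: 14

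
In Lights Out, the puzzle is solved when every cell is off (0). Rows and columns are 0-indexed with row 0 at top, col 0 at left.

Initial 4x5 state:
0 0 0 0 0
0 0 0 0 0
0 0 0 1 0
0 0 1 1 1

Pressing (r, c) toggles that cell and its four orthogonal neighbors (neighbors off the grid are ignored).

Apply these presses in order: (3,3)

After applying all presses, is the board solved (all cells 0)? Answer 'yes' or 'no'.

After press 1 at (3,3):
0 0 0 0 0
0 0 0 0 0
0 0 0 0 0
0 0 0 0 0

Lights still on: 0

Answer: yes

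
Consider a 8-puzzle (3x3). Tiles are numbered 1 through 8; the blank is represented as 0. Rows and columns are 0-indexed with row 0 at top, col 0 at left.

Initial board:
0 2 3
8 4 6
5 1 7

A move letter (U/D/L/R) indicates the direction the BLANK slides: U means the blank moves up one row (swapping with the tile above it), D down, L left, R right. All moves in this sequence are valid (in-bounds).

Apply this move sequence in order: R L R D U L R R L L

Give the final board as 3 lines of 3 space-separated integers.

Answer: 0 2 3
8 4 6
5 1 7

Derivation:
After move 1 (R):
2 0 3
8 4 6
5 1 7

After move 2 (L):
0 2 3
8 4 6
5 1 7

After move 3 (R):
2 0 3
8 4 6
5 1 7

After move 4 (D):
2 4 3
8 0 6
5 1 7

After move 5 (U):
2 0 3
8 4 6
5 1 7

After move 6 (L):
0 2 3
8 4 6
5 1 7

After move 7 (R):
2 0 3
8 4 6
5 1 7

After move 8 (R):
2 3 0
8 4 6
5 1 7

After move 9 (L):
2 0 3
8 4 6
5 1 7

After move 10 (L):
0 2 3
8 4 6
5 1 7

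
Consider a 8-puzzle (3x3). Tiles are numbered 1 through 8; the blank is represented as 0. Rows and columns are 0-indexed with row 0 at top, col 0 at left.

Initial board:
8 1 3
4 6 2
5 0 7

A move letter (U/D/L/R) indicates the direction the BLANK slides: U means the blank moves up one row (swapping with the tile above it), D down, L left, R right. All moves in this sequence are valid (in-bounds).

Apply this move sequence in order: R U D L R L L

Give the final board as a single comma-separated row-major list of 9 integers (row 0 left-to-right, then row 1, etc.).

Answer: 8, 1, 3, 4, 6, 2, 0, 5, 7

Derivation:
After move 1 (R):
8 1 3
4 6 2
5 7 0

After move 2 (U):
8 1 3
4 6 0
5 7 2

After move 3 (D):
8 1 3
4 6 2
5 7 0

After move 4 (L):
8 1 3
4 6 2
5 0 7

After move 5 (R):
8 1 3
4 6 2
5 7 0

After move 6 (L):
8 1 3
4 6 2
5 0 7

After move 7 (L):
8 1 3
4 6 2
0 5 7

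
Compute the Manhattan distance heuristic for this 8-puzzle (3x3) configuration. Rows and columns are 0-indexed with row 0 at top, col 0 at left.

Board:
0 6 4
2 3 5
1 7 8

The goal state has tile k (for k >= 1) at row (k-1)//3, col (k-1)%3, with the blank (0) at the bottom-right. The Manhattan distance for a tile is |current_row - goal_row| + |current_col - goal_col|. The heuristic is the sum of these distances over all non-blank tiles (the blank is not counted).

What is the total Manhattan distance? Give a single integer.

Tile 6: at (0,1), goal (1,2), distance |0-1|+|1-2| = 2
Tile 4: at (0,2), goal (1,0), distance |0-1|+|2-0| = 3
Tile 2: at (1,0), goal (0,1), distance |1-0|+|0-1| = 2
Tile 3: at (1,1), goal (0,2), distance |1-0|+|1-2| = 2
Tile 5: at (1,2), goal (1,1), distance |1-1|+|2-1| = 1
Tile 1: at (2,0), goal (0,0), distance |2-0|+|0-0| = 2
Tile 7: at (2,1), goal (2,0), distance |2-2|+|1-0| = 1
Tile 8: at (2,2), goal (2,1), distance |2-2|+|2-1| = 1
Sum: 2 + 3 + 2 + 2 + 1 + 2 + 1 + 1 = 14

Answer: 14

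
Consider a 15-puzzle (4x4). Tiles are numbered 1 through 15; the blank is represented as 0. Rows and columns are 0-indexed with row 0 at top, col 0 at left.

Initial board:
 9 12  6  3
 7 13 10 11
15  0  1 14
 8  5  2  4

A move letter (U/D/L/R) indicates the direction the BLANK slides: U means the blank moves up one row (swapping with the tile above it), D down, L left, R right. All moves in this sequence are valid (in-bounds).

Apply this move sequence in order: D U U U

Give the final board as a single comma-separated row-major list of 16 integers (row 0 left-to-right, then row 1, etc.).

Answer: 9, 0, 6, 3, 7, 12, 10, 11, 15, 13, 1, 14, 8, 5, 2, 4

Derivation:
After move 1 (D):
 9 12  6  3
 7 13 10 11
15  5  1 14
 8  0  2  4

After move 2 (U):
 9 12  6  3
 7 13 10 11
15  0  1 14
 8  5  2  4

After move 3 (U):
 9 12  6  3
 7  0 10 11
15 13  1 14
 8  5  2  4

After move 4 (U):
 9  0  6  3
 7 12 10 11
15 13  1 14
 8  5  2  4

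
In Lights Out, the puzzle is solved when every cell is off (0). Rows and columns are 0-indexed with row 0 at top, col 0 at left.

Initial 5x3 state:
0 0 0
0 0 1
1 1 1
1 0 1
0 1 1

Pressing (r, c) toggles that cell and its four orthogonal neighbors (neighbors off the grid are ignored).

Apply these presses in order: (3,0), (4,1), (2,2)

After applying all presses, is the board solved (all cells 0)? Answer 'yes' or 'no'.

Answer: yes

Derivation:
After press 1 at (3,0):
0 0 0
0 0 1
0 1 1
0 1 1
1 1 1

After press 2 at (4,1):
0 0 0
0 0 1
0 1 1
0 0 1
0 0 0

After press 3 at (2,2):
0 0 0
0 0 0
0 0 0
0 0 0
0 0 0

Lights still on: 0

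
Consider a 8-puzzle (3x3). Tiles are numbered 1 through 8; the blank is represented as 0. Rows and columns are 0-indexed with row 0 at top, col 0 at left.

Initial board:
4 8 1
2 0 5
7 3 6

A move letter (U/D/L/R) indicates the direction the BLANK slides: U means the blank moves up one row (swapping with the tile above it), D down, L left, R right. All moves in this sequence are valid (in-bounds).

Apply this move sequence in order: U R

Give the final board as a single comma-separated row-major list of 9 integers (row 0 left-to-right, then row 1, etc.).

After move 1 (U):
4 0 1
2 8 5
7 3 6

After move 2 (R):
4 1 0
2 8 5
7 3 6

Answer: 4, 1, 0, 2, 8, 5, 7, 3, 6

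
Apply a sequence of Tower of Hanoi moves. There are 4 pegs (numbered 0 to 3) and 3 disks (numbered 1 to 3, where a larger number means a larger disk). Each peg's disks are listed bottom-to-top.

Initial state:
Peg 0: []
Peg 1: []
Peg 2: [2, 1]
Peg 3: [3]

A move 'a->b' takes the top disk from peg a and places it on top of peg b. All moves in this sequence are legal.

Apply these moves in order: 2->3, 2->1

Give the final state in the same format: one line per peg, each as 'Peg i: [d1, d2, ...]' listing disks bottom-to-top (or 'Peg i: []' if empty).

After move 1 (2->3):
Peg 0: []
Peg 1: []
Peg 2: [2]
Peg 3: [3, 1]

After move 2 (2->1):
Peg 0: []
Peg 1: [2]
Peg 2: []
Peg 3: [3, 1]

Answer: Peg 0: []
Peg 1: [2]
Peg 2: []
Peg 3: [3, 1]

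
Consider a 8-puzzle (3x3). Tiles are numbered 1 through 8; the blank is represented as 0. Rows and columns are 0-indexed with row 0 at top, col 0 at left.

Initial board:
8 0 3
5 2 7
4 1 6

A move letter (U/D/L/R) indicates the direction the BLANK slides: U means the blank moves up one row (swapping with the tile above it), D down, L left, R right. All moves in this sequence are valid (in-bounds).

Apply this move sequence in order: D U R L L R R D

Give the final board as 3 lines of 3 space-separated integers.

Answer: 8 3 7
5 2 0
4 1 6

Derivation:
After move 1 (D):
8 2 3
5 0 7
4 1 6

After move 2 (U):
8 0 3
5 2 7
4 1 6

After move 3 (R):
8 3 0
5 2 7
4 1 6

After move 4 (L):
8 0 3
5 2 7
4 1 6

After move 5 (L):
0 8 3
5 2 7
4 1 6

After move 6 (R):
8 0 3
5 2 7
4 1 6

After move 7 (R):
8 3 0
5 2 7
4 1 6

After move 8 (D):
8 3 7
5 2 0
4 1 6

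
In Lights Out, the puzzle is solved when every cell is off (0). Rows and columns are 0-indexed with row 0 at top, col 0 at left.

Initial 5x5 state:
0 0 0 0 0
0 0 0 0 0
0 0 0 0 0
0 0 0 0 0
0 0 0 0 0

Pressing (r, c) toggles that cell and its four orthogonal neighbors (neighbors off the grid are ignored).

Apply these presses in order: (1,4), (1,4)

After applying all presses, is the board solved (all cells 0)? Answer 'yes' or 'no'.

Answer: yes

Derivation:
After press 1 at (1,4):
0 0 0 0 1
0 0 0 1 1
0 0 0 0 1
0 0 0 0 0
0 0 0 0 0

After press 2 at (1,4):
0 0 0 0 0
0 0 0 0 0
0 0 0 0 0
0 0 0 0 0
0 0 0 0 0

Lights still on: 0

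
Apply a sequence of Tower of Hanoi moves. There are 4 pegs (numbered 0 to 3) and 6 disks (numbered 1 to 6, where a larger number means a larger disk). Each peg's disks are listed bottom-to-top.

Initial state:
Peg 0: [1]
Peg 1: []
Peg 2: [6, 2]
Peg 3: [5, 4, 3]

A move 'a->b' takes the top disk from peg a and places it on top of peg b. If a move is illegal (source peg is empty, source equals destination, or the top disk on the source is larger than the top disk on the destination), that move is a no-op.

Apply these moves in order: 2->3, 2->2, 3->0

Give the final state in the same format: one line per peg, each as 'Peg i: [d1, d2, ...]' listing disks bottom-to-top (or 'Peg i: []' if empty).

After move 1 (2->3):
Peg 0: [1]
Peg 1: []
Peg 2: [6]
Peg 3: [5, 4, 3, 2]

After move 2 (2->2):
Peg 0: [1]
Peg 1: []
Peg 2: [6]
Peg 3: [5, 4, 3, 2]

After move 3 (3->0):
Peg 0: [1]
Peg 1: []
Peg 2: [6]
Peg 3: [5, 4, 3, 2]

Answer: Peg 0: [1]
Peg 1: []
Peg 2: [6]
Peg 3: [5, 4, 3, 2]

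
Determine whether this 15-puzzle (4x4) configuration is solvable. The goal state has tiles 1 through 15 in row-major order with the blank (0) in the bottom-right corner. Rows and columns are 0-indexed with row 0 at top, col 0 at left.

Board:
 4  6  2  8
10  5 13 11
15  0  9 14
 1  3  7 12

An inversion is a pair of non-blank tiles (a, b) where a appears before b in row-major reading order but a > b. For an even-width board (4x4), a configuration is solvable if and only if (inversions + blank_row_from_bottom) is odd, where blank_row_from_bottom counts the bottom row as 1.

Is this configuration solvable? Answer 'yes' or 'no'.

Inversions: 42
Blank is in row 2 (0-indexed from top), which is row 2 counting from the bottom (bottom = 1).
42 + 2 = 44, which is even, so the puzzle is not solvable.

Answer: no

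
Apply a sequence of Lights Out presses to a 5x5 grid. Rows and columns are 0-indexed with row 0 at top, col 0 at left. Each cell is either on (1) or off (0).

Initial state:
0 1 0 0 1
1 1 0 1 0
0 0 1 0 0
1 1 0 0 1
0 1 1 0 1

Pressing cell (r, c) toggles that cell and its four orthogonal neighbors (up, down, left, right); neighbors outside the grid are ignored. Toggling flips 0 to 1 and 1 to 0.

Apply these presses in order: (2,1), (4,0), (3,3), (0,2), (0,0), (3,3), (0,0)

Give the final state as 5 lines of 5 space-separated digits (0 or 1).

Answer: 0 0 1 1 1
1 0 1 1 0
1 1 0 0 0
0 0 0 0 1
1 0 1 0 1

Derivation:
After press 1 at (2,1):
0 1 0 0 1
1 0 0 1 0
1 1 0 0 0
1 0 0 0 1
0 1 1 0 1

After press 2 at (4,0):
0 1 0 0 1
1 0 0 1 0
1 1 0 0 0
0 0 0 0 1
1 0 1 0 1

After press 3 at (3,3):
0 1 0 0 1
1 0 0 1 0
1 1 0 1 0
0 0 1 1 0
1 0 1 1 1

After press 4 at (0,2):
0 0 1 1 1
1 0 1 1 0
1 1 0 1 0
0 0 1 1 0
1 0 1 1 1

After press 5 at (0,0):
1 1 1 1 1
0 0 1 1 0
1 1 0 1 0
0 0 1 1 0
1 0 1 1 1

After press 6 at (3,3):
1 1 1 1 1
0 0 1 1 0
1 1 0 0 0
0 0 0 0 1
1 0 1 0 1

After press 7 at (0,0):
0 0 1 1 1
1 0 1 1 0
1 1 0 0 0
0 0 0 0 1
1 0 1 0 1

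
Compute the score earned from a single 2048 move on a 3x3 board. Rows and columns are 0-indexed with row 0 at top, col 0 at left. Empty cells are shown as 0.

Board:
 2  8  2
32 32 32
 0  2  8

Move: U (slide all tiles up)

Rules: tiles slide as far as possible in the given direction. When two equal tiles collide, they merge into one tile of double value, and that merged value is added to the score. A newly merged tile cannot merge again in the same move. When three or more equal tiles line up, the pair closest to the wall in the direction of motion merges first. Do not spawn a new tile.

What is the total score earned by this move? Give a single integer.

Slide up:
col 0: [2, 32, 0] -> [2, 32, 0]  score +0 (running 0)
col 1: [8, 32, 2] -> [8, 32, 2]  score +0 (running 0)
col 2: [2, 32, 8] -> [2, 32, 8]  score +0 (running 0)
Board after move:
 2  8  2
32 32 32
 0  2  8

Answer: 0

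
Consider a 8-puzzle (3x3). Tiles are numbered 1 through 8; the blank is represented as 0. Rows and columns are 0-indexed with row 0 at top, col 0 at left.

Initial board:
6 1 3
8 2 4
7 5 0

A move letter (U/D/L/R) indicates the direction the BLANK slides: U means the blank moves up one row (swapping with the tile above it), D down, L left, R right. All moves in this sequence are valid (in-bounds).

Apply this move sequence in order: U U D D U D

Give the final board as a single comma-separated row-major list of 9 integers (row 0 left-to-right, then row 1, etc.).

Answer: 6, 1, 3, 8, 2, 4, 7, 5, 0

Derivation:
After move 1 (U):
6 1 3
8 2 0
7 5 4

After move 2 (U):
6 1 0
8 2 3
7 5 4

After move 3 (D):
6 1 3
8 2 0
7 5 4

After move 4 (D):
6 1 3
8 2 4
7 5 0

After move 5 (U):
6 1 3
8 2 0
7 5 4

After move 6 (D):
6 1 3
8 2 4
7 5 0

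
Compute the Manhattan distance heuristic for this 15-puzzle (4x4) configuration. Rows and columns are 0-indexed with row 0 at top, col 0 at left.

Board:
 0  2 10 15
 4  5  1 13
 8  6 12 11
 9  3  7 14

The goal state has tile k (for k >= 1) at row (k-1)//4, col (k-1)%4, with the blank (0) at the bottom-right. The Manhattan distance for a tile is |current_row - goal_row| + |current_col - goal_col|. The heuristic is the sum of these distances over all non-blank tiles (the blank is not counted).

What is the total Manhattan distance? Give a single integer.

Tile 2: (0,1)->(0,1) = 0
Tile 10: (0,2)->(2,1) = 3
Tile 15: (0,3)->(3,2) = 4
Tile 4: (1,0)->(0,3) = 4
Tile 5: (1,1)->(1,0) = 1
Tile 1: (1,2)->(0,0) = 3
Tile 13: (1,3)->(3,0) = 5
Tile 8: (2,0)->(1,3) = 4
Tile 6: (2,1)->(1,1) = 1
Tile 12: (2,2)->(2,3) = 1
Tile 11: (2,3)->(2,2) = 1
Tile 9: (3,0)->(2,0) = 1
Tile 3: (3,1)->(0,2) = 4
Tile 7: (3,2)->(1,2) = 2
Tile 14: (3,3)->(3,1) = 2
Sum: 0 + 3 + 4 + 4 + 1 + 3 + 5 + 4 + 1 + 1 + 1 + 1 + 4 + 2 + 2 = 36

Answer: 36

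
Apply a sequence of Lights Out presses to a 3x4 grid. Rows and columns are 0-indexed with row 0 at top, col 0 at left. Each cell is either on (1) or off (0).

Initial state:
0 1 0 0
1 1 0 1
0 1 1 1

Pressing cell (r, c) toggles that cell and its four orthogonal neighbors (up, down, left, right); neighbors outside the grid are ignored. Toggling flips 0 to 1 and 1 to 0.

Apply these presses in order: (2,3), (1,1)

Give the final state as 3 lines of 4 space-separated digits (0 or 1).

Answer: 0 0 0 0
0 0 1 0
0 0 0 0

Derivation:
After press 1 at (2,3):
0 1 0 0
1 1 0 0
0 1 0 0

After press 2 at (1,1):
0 0 0 0
0 0 1 0
0 0 0 0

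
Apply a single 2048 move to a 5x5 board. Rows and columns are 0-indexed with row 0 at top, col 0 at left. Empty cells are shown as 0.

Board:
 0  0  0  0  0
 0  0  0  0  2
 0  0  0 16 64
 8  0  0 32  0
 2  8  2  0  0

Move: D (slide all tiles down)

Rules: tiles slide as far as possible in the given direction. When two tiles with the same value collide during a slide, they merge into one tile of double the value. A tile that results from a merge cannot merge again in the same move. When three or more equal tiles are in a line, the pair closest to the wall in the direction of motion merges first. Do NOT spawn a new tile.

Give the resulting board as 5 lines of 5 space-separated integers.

Answer:  0  0  0  0  0
 0  0  0  0  0
 0  0  0  0  0
 8  0  0 16  2
 2  8  2 32 64

Derivation:
Slide down:
col 0: [0, 0, 0, 8, 2] -> [0, 0, 0, 8, 2]
col 1: [0, 0, 0, 0, 8] -> [0, 0, 0, 0, 8]
col 2: [0, 0, 0, 0, 2] -> [0, 0, 0, 0, 2]
col 3: [0, 0, 16, 32, 0] -> [0, 0, 0, 16, 32]
col 4: [0, 2, 64, 0, 0] -> [0, 0, 0, 2, 64]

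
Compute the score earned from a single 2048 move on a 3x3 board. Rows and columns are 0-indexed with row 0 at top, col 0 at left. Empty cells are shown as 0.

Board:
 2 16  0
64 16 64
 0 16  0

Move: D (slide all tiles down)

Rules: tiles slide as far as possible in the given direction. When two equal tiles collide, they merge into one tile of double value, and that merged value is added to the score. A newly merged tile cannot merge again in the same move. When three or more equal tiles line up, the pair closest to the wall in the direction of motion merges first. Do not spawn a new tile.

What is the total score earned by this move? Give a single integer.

Answer: 32

Derivation:
Slide down:
col 0: [2, 64, 0] -> [0, 2, 64]  score +0 (running 0)
col 1: [16, 16, 16] -> [0, 16, 32]  score +32 (running 32)
col 2: [0, 64, 0] -> [0, 0, 64]  score +0 (running 32)
Board after move:
 0  0  0
 2 16  0
64 32 64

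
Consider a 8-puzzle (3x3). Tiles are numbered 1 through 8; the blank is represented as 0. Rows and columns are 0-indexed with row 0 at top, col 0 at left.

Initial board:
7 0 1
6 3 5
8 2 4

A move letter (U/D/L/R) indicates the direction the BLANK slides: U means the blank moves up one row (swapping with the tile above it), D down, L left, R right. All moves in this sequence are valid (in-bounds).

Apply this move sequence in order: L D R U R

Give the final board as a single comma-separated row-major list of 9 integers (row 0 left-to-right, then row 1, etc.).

Answer: 6, 1, 0, 3, 7, 5, 8, 2, 4

Derivation:
After move 1 (L):
0 7 1
6 3 5
8 2 4

After move 2 (D):
6 7 1
0 3 5
8 2 4

After move 3 (R):
6 7 1
3 0 5
8 2 4

After move 4 (U):
6 0 1
3 7 5
8 2 4

After move 5 (R):
6 1 0
3 7 5
8 2 4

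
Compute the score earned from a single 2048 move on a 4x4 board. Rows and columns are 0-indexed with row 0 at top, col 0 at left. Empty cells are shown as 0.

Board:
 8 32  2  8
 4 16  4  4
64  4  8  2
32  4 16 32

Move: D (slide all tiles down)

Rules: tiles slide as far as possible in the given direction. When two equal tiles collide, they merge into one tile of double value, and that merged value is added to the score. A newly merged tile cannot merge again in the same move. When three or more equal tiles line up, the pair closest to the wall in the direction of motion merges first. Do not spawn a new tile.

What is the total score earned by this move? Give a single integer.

Answer: 8

Derivation:
Slide down:
col 0: [8, 4, 64, 32] -> [8, 4, 64, 32]  score +0 (running 0)
col 1: [32, 16, 4, 4] -> [0, 32, 16, 8]  score +8 (running 8)
col 2: [2, 4, 8, 16] -> [2, 4, 8, 16]  score +0 (running 8)
col 3: [8, 4, 2, 32] -> [8, 4, 2, 32]  score +0 (running 8)
Board after move:
 8  0  2  8
 4 32  4  4
64 16  8  2
32  8 16 32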